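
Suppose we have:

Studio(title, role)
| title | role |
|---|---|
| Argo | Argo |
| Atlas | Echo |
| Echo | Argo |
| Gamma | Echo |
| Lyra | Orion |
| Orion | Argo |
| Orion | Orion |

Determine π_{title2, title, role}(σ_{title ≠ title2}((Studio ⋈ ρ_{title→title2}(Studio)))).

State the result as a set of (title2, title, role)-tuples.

ρ[title→title2]: schema becomes (title2, role); tuples unchanged.
Natural join on role: {(Argo, Argo, Argo), (Argo, Argo, Echo), (Argo, Argo, Orion), (Atlas, Echo, Atlas), (Atlas, Echo, Gamma), (Echo, Argo, Argo), (Echo, Argo, Echo), (Echo, Argo, Orion), (Gamma, Echo, Atlas), (Gamma, Echo, Gamma), (Lyra, Orion, Lyra), (Lyra, Orion, Orion), (Orion, Argo, Argo), (Orion, Argo, Echo), (Orion, Argo, Orion), (Orion, Orion, Lyra), (Orion, Orion, Orion)}
Filtering on title ≠ title2 leaves {(Argo, Argo, Echo), (Argo, Argo, Orion), (Atlas, Echo, Gamma), (Echo, Argo, Argo), (Echo, Argo, Orion), (Gamma, Echo, Atlas), (Lyra, Orion, Orion), (Orion, Argo, Argo), (Orion, Argo, Echo), (Orion, Orion, Lyra)}.
Keep only column(s) title2, title, role: {(Argo, Echo, Argo), (Argo, Orion, Argo), (Atlas, Gamma, Echo), (Echo, Argo, Argo), (Echo, Orion, Argo), (Gamma, Atlas, Echo), (Lyra, Orion, Orion), (Orion, Argo, Argo), (Orion, Echo, Argo), (Orion, Lyra, Orion)}

{(Argo, Echo, Argo), (Argo, Orion, Argo), (Atlas, Gamma, Echo), (Echo, Argo, Argo), (Echo, Orion, Argo), (Gamma, Atlas, Echo), (Lyra, Orion, Orion), (Orion, Argo, Argo), (Orion, Echo, Argo), (Orion, Lyra, Orion)}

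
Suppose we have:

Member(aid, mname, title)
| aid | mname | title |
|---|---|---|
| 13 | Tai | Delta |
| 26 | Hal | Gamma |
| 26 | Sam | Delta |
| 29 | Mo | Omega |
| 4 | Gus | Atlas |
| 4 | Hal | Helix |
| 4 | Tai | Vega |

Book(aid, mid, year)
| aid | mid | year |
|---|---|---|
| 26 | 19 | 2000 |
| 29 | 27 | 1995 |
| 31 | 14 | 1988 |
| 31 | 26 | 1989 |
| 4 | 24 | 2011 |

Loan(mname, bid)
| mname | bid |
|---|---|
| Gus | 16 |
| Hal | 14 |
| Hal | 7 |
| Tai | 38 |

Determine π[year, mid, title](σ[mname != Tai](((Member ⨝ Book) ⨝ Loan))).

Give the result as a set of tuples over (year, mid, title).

Member ⋈ Book (natural join on aid): {(26, Hal, Gamma, 19, 2000), (26, Sam, Delta, 19, 2000), (29, Mo, Omega, 27, 1995), (4, Gus, Atlas, 24, 2011), (4, Hal, Helix, 24, 2011), (4, Tai, Vega, 24, 2011)}
(Member ⨝ Book) ⋈ Loan (natural join on mname): {(26, Hal, Gamma, 19, 2000, 14), (26, Hal, Gamma, 19, 2000, 7), (4, Gus, Atlas, 24, 2011, 16), (4, Hal, Helix, 24, 2011, 14), (4, Hal, Helix, 24, 2011, 7), (4, Tai, Vega, 24, 2011, 38)}
Selection mname != Tai: {(26, Hal, Gamma, 19, 2000, 14), (26, Hal, Gamma, 19, 2000, 7), (4, Gus, Atlas, 24, 2011, 16), (4, Hal, Helix, 24, 2011, 14), (4, Hal, Helix, 24, 2011, 7)}
π[year, mid, title]: project onto (year, mid, title) (2 duplicate(s) eliminated) → {(2000, 19, Gamma), (2011, 24, Atlas), (2011, 24, Helix)}

{(2000, 19, Gamma), (2011, 24, Atlas), (2011, 24, Helix)}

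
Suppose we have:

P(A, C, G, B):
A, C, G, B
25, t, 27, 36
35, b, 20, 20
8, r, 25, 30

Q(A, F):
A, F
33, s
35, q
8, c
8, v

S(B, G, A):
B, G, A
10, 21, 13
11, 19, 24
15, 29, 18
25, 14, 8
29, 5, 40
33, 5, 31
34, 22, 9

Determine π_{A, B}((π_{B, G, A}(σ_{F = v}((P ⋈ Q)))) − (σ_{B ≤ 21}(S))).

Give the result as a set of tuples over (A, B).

{(8, 30)}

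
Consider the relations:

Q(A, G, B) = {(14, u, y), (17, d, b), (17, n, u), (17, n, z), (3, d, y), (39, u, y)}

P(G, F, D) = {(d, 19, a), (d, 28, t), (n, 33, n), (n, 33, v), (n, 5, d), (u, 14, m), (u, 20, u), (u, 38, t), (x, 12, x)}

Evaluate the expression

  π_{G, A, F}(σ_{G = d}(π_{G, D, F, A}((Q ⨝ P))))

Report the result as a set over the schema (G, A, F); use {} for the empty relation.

Natural join on G: {(14, u, y, 14, m), (14, u, y, 20, u), (14, u, y, 38, t), (17, d, b, 19, a), (17, d, b, 28, t), (17, n, u, 33, n), (17, n, u, 33, v), (17, n, u, 5, d), (17, n, z, 33, n), (17, n, z, 33, v), (17, n, z, 5, d), (3, d, y, 19, a), (3, d, y, 28, t), (39, u, y, 14, m), (39, u, y, 20, u), (39, u, y, 38, t)}
π_{G, D, F, A} gives {(d, a, 19, 17), (d, a, 19, 3), (d, t, 28, 17), (d, t, 28, 3), (n, d, 5, 17), (n, n, 33, 17), (n, v, 33, 17), (u, m, 14, 14), (u, m, 14, 39), (u, t, 38, 14), (u, t, 38, 39), (u, u, 20, 14), (u, u, 20, 39)} (3 duplicate(s) eliminated).
σ[G = d]: keep tuples satisfying G = d → {(d, a, 19, 17), (d, a, 19, 3), (d, t, 28, 17), (d, t, 28, 3)}
π_{G, A, F} gives {(d, 17, 19), (d, 17, 28), (d, 3, 19), (d, 3, 28)}.

{(d, 17, 19), (d, 17, 28), (d, 3, 19), (d, 3, 28)}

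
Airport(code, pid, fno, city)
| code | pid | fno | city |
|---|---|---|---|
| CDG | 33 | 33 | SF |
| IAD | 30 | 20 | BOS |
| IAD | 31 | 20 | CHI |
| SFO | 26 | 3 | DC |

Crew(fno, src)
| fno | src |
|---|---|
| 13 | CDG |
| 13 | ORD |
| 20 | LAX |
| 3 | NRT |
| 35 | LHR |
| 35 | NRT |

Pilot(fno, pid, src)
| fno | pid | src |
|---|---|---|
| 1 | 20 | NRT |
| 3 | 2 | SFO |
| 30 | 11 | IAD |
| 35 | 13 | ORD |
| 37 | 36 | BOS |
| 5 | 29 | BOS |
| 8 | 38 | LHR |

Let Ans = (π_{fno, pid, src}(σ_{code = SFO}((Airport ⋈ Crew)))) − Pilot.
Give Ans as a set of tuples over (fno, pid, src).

Joining Airport and Crew on fno yields {(IAD, 30, 20, BOS, LAX), (IAD, 31, 20, CHI, LAX), (SFO, 26, 3, DC, NRT)}.
σ[code = SFO]: keep tuples satisfying code = SFO → {(SFO, 26, 3, DC, NRT)}
π[fno, pid, src]: project onto (fno, pid, src) → {(3, 26, NRT)}
Difference: {(3, 26, NRT)} with {(1, 20, NRT), (3, 2, SFO), (30, 11, IAD), (35, 13, ORD), (37, 36, BOS), (5, 29, BOS), (8, 38, LHR)} → {(3, 26, NRT)}

{(3, 26, NRT)}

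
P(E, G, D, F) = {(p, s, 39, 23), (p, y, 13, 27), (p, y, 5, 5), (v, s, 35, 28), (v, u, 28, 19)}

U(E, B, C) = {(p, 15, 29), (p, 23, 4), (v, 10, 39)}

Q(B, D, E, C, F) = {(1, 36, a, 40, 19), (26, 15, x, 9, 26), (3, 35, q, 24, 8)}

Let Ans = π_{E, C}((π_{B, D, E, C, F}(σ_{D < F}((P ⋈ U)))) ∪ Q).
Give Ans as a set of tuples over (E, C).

{(a, 40), (p, 29), (p, 4), (q, 24), (x, 9)}

Joining P and U on E yields {(p, s, 39, 23, 15, 29), (p, s, 39, 23, 23, 4), (p, y, 13, 27, 15, 29), (p, y, 13, 27, 23, 4), (p, y, 5, 5, 15, 29), (p, y, 5, 5, 23, 4), (v, s, 35, 28, 10, 39), (v, u, 28, 19, 10, 39)}.
Filtering on D < F leaves {(p, y, 13, 27, 15, 29), (p, y, 13, 27, 23, 4)}.
π[B, D, E, C, F]: project onto (B, D, E, C, F) → {(15, 13, p, 29, 27), (23, 13, p, 4, 27)}
Taking the union: {(1, 36, a, 40, 19), (15, 13, p, 29, 27), (23, 13, p, 4, 27), (26, 15, x, 9, 26), (3, 35, q, 24, 8)}
π[E, C]: project onto (E, C) → {(a, 40), (p, 29), (p, 4), (q, 24), (x, 9)}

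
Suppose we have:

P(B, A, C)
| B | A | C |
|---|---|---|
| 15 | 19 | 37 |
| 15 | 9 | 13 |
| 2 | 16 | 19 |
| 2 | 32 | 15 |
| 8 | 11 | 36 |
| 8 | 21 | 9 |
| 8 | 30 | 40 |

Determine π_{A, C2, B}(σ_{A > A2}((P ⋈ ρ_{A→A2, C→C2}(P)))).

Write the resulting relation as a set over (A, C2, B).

ρ[A→A2, C→C2]: schema becomes (B, A2, C2); tuples unchanged.
Joining P and ρ_{A→A2, C→C2}(P) on B yields {(15, 19, 37, 19, 37), (15, 19, 37, 9, 13), (15, 9, 13, 19, 37), (15, 9, 13, 9, 13), (2, 16, 19, 16, 19), (2, 16, 19, 32, 15), (2, 32, 15, 16, 19), (2, 32, 15, 32, 15), (8, 11, 36, 11, 36), (8, 11, 36, 21, 9), (8, 11, 36, 30, 40), (8, 21, 9, 11, 36), (8, 21, 9, 21, 9), (8, 21, 9, 30, 40), (8, 30, 40, 11, 36), (8, 30, 40, 21, 9), (8, 30, 40, 30, 40)}.
σ[A > A2]: keep tuples satisfying A > A2 → {(15, 19, 37, 9, 13), (2, 32, 15, 16, 19), (8, 21, 9, 11, 36), (8, 30, 40, 11, 36), (8, 30, 40, 21, 9)}
Keep only column(s) A, C2, B: {(19, 13, 15), (21, 36, 8), (30, 36, 8), (30, 9, 8), (32, 19, 2)}

{(19, 13, 15), (21, 36, 8), (30, 36, 8), (30, 9, 8), (32, 19, 2)}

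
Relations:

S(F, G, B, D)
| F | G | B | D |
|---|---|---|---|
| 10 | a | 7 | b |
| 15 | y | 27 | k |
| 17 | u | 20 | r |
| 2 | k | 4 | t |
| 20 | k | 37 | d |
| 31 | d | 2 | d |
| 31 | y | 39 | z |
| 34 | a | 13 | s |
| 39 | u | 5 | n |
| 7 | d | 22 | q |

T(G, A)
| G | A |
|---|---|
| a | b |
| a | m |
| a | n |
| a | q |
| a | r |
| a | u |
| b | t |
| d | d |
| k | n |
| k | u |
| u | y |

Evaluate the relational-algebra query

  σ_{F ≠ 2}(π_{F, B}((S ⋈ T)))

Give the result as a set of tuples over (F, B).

{(10, 7), (17, 20), (20, 37), (31, 2), (34, 13), (39, 5), (7, 22)}

Natural join on G: {(10, a, 7, b, b), (10, a, 7, b, m), (10, a, 7, b, n), (10, a, 7, b, q), (10, a, 7, b, r), (10, a, 7, b, u), (17, u, 20, r, y), (2, k, 4, t, n), (2, k, 4, t, u), (20, k, 37, d, n), (20, k, 37, d, u), (31, d, 2, d, d), (34, a, 13, s, b), (34, a, 13, s, m), (34, a, 13, s, n), (34, a, 13, s, q), (34, a, 13, s, r), (34, a, 13, s, u), (39, u, 5, n, y), (7, d, 22, q, d)}
Keep only column(s) F, B (12 duplicate(s) eliminated): {(10, 7), (17, 20), (2, 4), (20, 37), (31, 2), (34, 13), (39, 5), (7, 22)}
σ[F ≠ 2]: keep tuples satisfying F ≠ 2 → {(10, 7), (17, 20), (20, 37), (31, 2), (34, 13), (39, 5), (7, 22)}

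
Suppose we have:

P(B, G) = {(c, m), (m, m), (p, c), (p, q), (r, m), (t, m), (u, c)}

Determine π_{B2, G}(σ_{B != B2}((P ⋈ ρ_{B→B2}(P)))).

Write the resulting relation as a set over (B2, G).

{(c, m), (m, m), (p, c), (r, m), (t, m), (u, c)}

ρ[B→B2]: schema becomes (B2, G); tuples unchanged.
Natural join on G: {(c, m, c), (c, m, m), (c, m, r), (c, m, t), (m, m, c), (m, m, m), (m, m, r), (m, m, t), (p, c, p), (p, c, u), (p, q, p), (r, m, c), (r, m, m), (r, m, r), (r, m, t), (t, m, c), (t, m, m), (t, m, r), (t, m, t), (u, c, p), (u, c, u)}
Filtering on B != B2 leaves {(c, m, m), (c, m, r), (c, m, t), (m, m, c), (m, m, r), (m, m, t), (p, c, u), (r, m, c), (r, m, m), (r, m, t), (t, m, c), (t, m, m), (t, m, r), (u, c, p)}.
π_{B2, G} gives {(c, m), (m, m), (p, c), (r, m), (t, m), (u, c)} (8 duplicate(s) eliminated).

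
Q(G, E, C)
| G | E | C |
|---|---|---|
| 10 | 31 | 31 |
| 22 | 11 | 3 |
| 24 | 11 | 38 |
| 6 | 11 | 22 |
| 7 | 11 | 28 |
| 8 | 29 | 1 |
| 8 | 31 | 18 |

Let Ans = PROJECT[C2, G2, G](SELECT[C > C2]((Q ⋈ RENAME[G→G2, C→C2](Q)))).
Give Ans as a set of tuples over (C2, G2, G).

ρ[G→G2, C→C2]: schema becomes (G2, E, C2); tuples unchanged.
Natural join on E: {(10, 31, 31, 10, 31), (10, 31, 31, 8, 18), (22, 11, 3, 22, 3), (22, 11, 3, 24, 38), (22, 11, 3, 6, 22), (22, 11, 3, 7, 28), (24, 11, 38, 22, 3), (24, 11, 38, 24, 38), (24, 11, 38, 6, 22), (24, 11, 38, 7, 28), (6, 11, 22, 22, 3), (6, 11, 22, 24, 38), (6, 11, 22, 6, 22), (6, 11, 22, 7, 28), (7, 11, 28, 22, 3), (7, 11, 28, 24, 38), (7, 11, 28, 6, 22), (7, 11, 28, 7, 28), (8, 29, 1, 8, 1), (8, 31, 18, 10, 31), (8, 31, 18, 8, 18)}
Apply σ_{C > C2}; surviving tuples: {(10, 31, 31, 8, 18), (24, 11, 38, 22, 3), (24, 11, 38, 6, 22), (24, 11, 38, 7, 28), (6, 11, 22, 22, 3), (7, 11, 28, 22, 3), (7, 11, 28, 6, 22)}
Keep only column(s) C2, G2, G: {(18, 8, 10), (22, 6, 24), (22, 6, 7), (28, 7, 24), (3, 22, 24), (3, 22, 6), (3, 22, 7)}

{(18, 8, 10), (22, 6, 24), (22, 6, 7), (28, 7, 24), (3, 22, 24), (3, 22, 6), (3, 22, 7)}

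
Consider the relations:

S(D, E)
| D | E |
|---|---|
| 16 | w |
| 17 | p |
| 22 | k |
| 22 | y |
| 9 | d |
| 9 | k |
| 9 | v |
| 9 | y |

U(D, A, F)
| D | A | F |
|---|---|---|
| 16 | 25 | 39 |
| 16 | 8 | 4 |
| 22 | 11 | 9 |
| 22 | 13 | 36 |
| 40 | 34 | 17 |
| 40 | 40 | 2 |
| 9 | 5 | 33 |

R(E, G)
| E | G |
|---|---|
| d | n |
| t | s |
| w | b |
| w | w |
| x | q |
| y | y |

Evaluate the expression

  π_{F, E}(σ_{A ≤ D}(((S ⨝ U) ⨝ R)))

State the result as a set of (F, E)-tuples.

{(33, d), (33, y), (36, y), (4, w), (9, y)}

S ⋈ U (natural join on D): {(16, w, 25, 39), (16, w, 8, 4), (22, k, 11, 9), (22, k, 13, 36), (22, y, 11, 9), (22, y, 13, 36), (9, d, 5, 33), (9, k, 5, 33), (9, v, 5, 33), (9, y, 5, 33)}
(S ⨝ U) ⋈ R (natural join on E): {(16, w, 25, 39, b), (16, w, 25, 39, w), (16, w, 8, 4, b), (16, w, 8, 4, w), (22, y, 11, 9, y), (22, y, 13, 36, y), (9, d, 5, 33, n), (9, y, 5, 33, y)}
Selection A ≤ D: {(16, w, 8, 4, b), (16, w, 8, 4, w), (22, y, 11, 9, y), (22, y, 13, 36, y), (9, d, 5, 33, n), (9, y, 5, 33, y)}
Projecting to F, E (1 duplicate(s) eliminated): {(33, d), (33, y), (36, y), (4, w), (9, y)}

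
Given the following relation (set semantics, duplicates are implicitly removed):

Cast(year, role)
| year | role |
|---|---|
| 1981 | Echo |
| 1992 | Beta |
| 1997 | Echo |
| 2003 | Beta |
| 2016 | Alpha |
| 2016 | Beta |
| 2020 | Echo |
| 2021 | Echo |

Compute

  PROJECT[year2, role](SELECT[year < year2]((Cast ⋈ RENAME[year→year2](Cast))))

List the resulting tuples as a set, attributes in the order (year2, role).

{(1997, Echo), (2003, Beta), (2016, Beta), (2020, Echo), (2021, Echo)}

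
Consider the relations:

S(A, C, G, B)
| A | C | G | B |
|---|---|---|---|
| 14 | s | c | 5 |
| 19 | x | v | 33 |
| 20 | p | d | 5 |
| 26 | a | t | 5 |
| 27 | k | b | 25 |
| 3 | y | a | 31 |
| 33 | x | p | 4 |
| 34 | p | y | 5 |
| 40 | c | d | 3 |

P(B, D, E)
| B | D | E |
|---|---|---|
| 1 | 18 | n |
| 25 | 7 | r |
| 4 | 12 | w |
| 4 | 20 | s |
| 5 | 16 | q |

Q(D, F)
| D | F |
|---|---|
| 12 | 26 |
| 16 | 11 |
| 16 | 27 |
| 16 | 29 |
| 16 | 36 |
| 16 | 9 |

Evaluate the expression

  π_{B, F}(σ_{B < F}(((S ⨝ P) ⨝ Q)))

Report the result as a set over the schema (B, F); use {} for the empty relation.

S ⋈ P (natural join on B): {(14, s, c, 5, 16, q), (20, p, d, 5, 16, q), (26, a, t, 5, 16, q), (27, k, b, 25, 7, r), (33, x, p, 4, 12, w), (33, x, p, 4, 20, s), (34, p, y, 5, 16, q)}
(S ⨝ P) ⋈ Q (natural join on D): {(14, s, c, 5, 16, q, 11), (14, s, c, 5, 16, q, 27), (14, s, c, 5, 16, q, 29), (14, s, c, 5, 16, q, 36), (14, s, c, 5, 16, q, 9), (20, p, d, 5, 16, q, 11), (20, p, d, 5, 16, q, 27), (20, p, d, 5, 16, q, 29), (20, p, d, 5, 16, q, 36), (20, p, d, 5, 16, q, 9), (26, a, t, 5, 16, q, 11), (26, a, t, 5, 16, q, 27), (26, a, t, 5, 16, q, 29), (26, a, t, 5, 16, q, 36), (26, a, t, 5, 16, q, 9), (33, x, p, 4, 12, w, 26), (34, p, y, 5, 16, q, 11), (34, p, y, 5, 16, q, 27), (34, p, y, 5, 16, q, 29), (34, p, y, 5, 16, q, 36), (34, p, y, 5, 16, q, 9)}
Apply σ_{B < F}; surviving tuples: {(14, s, c, 5, 16, q, 11), (14, s, c, 5, 16, q, 27), (14, s, c, 5, 16, q, 29), (14, s, c, 5, 16, q, 36), (14, s, c, 5, 16, q, 9), (20, p, d, 5, 16, q, 11), (20, p, d, 5, 16, q, 27), (20, p, d, 5, 16, q, 29), (20, p, d, 5, 16, q, 36), (20, p, d, 5, 16, q, 9), (26, a, t, 5, 16, q, 11), (26, a, t, 5, 16, q, 27), (26, a, t, 5, 16, q, 29), (26, a, t, 5, 16, q, 36), (26, a, t, 5, 16, q, 9), (33, x, p, 4, 12, w, 26), (34, p, y, 5, 16, q, 11), (34, p, y, 5, 16, q, 27), (34, p, y, 5, 16, q, 29), (34, p, y, 5, 16, q, 36), (34, p, y, 5, 16, q, 9)}
π[B, F]: project onto (B, F) (15 duplicate(s) eliminated) → {(4, 26), (5, 11), (5, 27), (5, 29), (5, 36), (5, 9)}

{(4, 26), (5, 11), (5, 27), (5, 29), (5, 36), (5, 9)}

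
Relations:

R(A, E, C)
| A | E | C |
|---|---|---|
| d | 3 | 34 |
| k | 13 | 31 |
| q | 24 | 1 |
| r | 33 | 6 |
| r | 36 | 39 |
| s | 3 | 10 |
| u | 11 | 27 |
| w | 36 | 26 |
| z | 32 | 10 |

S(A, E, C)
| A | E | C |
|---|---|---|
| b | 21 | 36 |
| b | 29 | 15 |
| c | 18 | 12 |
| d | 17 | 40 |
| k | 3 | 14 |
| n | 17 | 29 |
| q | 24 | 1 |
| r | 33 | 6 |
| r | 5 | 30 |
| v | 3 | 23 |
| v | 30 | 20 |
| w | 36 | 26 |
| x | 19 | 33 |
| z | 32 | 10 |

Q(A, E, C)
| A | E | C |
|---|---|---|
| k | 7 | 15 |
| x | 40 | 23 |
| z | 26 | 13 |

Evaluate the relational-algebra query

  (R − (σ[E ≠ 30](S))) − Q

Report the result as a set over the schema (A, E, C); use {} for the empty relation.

{(d, 3, 34), (k, 13, 31), (r, 36, 39), (s, 3, 10), (u, 11, 27)}

Selection E ≠ 30: {(b, 21, 36), (b, 29, 15), (c, 18, 12), (d, 17, 40), (k, 3, 14), (n, 17, 29), (q, 24, 1), (r, 33, 6), (r, 5, 30), (v, 3, 23), (w, 36, 26), (x, 19, 33), (z, 32, 10)}
Set difference of the two operands is {(d, 3, 34), (k, 13, 31), (r, 36, 39), (s, 3, 10), (u, 11, 27)}.
Set difference of the two operands is {(d, 3, 34), (k, 13, 31), (r, 36, 39), (s, 3, 10), (u, 11, 27)}.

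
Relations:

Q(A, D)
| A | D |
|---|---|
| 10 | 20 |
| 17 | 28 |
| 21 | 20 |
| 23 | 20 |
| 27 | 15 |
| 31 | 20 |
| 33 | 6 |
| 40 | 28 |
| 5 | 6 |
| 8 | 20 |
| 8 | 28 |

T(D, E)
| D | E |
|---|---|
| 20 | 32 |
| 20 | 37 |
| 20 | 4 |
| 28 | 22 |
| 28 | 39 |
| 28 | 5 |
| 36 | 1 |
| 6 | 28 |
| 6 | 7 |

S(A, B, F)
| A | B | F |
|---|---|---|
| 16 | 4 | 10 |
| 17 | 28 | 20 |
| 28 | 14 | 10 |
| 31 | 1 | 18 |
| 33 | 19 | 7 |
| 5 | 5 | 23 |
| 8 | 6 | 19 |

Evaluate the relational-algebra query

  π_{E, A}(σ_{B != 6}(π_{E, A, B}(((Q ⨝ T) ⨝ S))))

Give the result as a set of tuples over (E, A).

{(22, 17), (28, 33), (28, 5), (32, 31), (37, 31), (39, 17), (4, 31), (5, 17), (7, 33), (7, 5)}

Natural join on D: {(10, 20, 32), (10, 20, 37), (10, 20, 4), (17, 28, 22), (17, 28, 39), (17, 28, 5), (21, 20, 32), (21, 20, 37), (21, 20, 4), (23, 20, 32), (23, 20, 37), (23, 20, 4), (31, 20, 32), (31, 20, 37), (31, 20, 4), (33, 6, 28), (33, 6, 7), (40, 28, 22), (40, 28, 39), (40, 28, 5), (5, 6, 28), (5, 6, 7), (8, 20, 32), (8, 20, 37), (8, 20, 4), (8, 28, 22), (8, 28, 39), (8, 28, 5)}
Natural join on A: {(17, 28, 22, 28, 20), (17, 28, 39, 28, 20), (17, 28, 5, 28, 20), (31, 20, 32, 1, 18), (31, 20, 37, 1, 18), (31, 20, 4, 1, 18), (33, 6, 28, 19, 7), (33, 6, 7, 19, 7), (5, 6, 28, 5, 23), (5, 6, 7, 5, 23), (8, 20, 32, 6, 19), (8, 20, 37, 6, 19), (8, 20, 4, 6, 19), (8, 28, 22, 6, 19), (8, 28, 39, 6, 19), (8, 28, 5, 6, 19)}
Keep only column(s) E, A, B: {(22, 17, 28), (22, 8, 6), (28, 33, 19), (28, 5, 5), (32, 31, 1), (32, 8, 6), (37, 31, 1), (37, 8, 6), (39, 17, 28), (39, 8, 6), (4, 31, 1), (4, 8, 6), (5, 17, 28), (5, 8, 6), (7, 33, 19), (7, 5, 5)}
Selection B != 6: {(22, 17, 28), (28, 33, 19), (28, 5, 5), (32, 31, 1), (37, 31, 1), (39, 17, 28), (4, 31, 1), (5, 17, 28), (7, 33, 19), (7, 5, 5)}
Keep only column(s) E, A: {(22, 17), (28, 33), (28, 5), (32, 31), (37, 31), (39, 17), (4, 31), (5, 17), (7, 33), (7, 5)}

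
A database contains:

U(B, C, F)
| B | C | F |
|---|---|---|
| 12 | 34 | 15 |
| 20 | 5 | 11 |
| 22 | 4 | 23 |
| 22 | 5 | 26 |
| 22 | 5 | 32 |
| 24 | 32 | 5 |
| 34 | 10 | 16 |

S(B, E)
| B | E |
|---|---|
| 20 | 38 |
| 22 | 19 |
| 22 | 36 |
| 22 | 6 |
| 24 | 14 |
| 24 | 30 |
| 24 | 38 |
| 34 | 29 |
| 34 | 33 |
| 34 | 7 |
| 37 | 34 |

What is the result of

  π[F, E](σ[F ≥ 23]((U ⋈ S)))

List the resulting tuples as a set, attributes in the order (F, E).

Natural join on B: {(20, 5, 11, 38), (22, 4, 23, 19), (22, 4, 23, 36), (22, 4, 23, 6), (22, 5, 26, 19), (22, 5, 26, 36), (22, 5, 26, 6), (22, 5, 32, 19), (22, 5, 32, 36), (22, 5, 32, 6), (24, 32, 5, 14), (24, 32, 5, 30), (24, 32, 5, 38), (34, 10, 16, 29), (34, 10, 16, 33), (34, 10, 16, 7)}
Apply σ_{F ≥ 23}; surviving tuples: {(22, 4, 23, 19), (22, 4, 23, 36), (22, 4, 23, 6), (22, 5, 26, 19), (22, 5, 26, 36), (22, 5, 26, 6), (22, 5, 32, 19), (22, 5, 32, 36), (22, 5, 32, 6)}
Keep only column(s) F, E: {(23, 19), (23, 36), (23, 6), (26, 19), (26, 36), (26, 6), (32, 19), (32, 36), (32, 6)}

{(23, 19), (23, 36), (23, 6), (26, 19), (26, 36), (26, 6), (32, 19), (32, 36), (32, 6)}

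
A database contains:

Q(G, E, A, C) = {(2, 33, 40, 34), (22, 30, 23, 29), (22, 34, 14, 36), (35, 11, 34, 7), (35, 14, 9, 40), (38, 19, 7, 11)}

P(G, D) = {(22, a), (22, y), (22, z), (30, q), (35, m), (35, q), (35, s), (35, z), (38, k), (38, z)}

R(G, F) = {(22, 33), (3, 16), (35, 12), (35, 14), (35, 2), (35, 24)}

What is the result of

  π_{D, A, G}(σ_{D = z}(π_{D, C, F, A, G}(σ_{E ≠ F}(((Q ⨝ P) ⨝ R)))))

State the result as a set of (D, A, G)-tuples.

Q ⋈ P (natural join on G): {(22, 30, 23, 29, a), (22, 30, 23, 29, y), (22, 30, 23, 29, z), (22, 34, 14, 36, a), (22, 34, 14, 36, y), (22, 34, 14, 36, z), (35, 11, 34, 7, m), (35, 11, 34, 7, q), (35, 11, 34, 7, s), (35, 11, 34, 7, z), (35, 14, 9, 40, m), (35, 14, 9, 40, q), (35, 14, 9, 40, s), (35, 14, 9, 40, z), (38, 19, 7, 11, k), (38, 19, 7, 11, z)}
(Q ⨝ P) ⋈ R (natural join on G): {(22, 30, 23, 29, a, 33), (22, 30, 23, 29, y, 33), (22, 30, 23, 29, z, 33), (22, 34, 14, 36, a, 33), (22, 34, 14, 36, y, 33), (22, 34, 14, 36, z, 33), (35, 11, 34, 7, m, 12), (35, 11, 34, 7, m, 14), (35, 11, 34, 7, m, 2), (35, 11, 34, 7, m, 24), (35, 11, 34, 7, q, 12), (35, 11, 34, 7, q, 14), (35, 11, 34, 7, q, 2), (35, 11, 34, 7, q, 24), (35, 11, 34, 7, s, 12), (35, 11, 34, 7, s, 14), (35, 11, 34, 7, s, 2), (35, 11, 34, 7, s, 24), (35, 11, 34, 7, z, 12), (35, 11, 34, 7, z, 14), (35, 11, 34, 7, z, 2), (35, 11, 34, 7, z, 24), (35, 14, 9, 40, m, 12), (35, 14, 9, 40, m, 14), (35, 14, 9, 40, m, 2), (35, 14, 9, 40, m, 24), (35, 14, 9, 40, q, 12), (35, 14, 9, 40, q, 14), (35, 14, 9, 40, q, 2), (35, 14, 9, 40, q, 24), (35, 14, 9, 40, s, 12), (35, 14, 9, 40, s, 14), (35, 14, 9, 40, s, 2), (35, 14, 9, 40, s, 24), (35, 14, 9, 40, z, 12), (35, 14, 9, 40, z, 14), (35, 14, 9, 40, z, 2), (35, 14, 9, 40, z, 24)}
Apply σ_{E ≠ F}; surviving tuples: {(22, 30, 23, 29, a, 33), (22, 30, 23, 29, y, 33), (22, 30, 23, 29, z, 33), (22, 34, 14, 36, a, 33), (22, 34, 14, 36, y, 33), (22, 34, 14, 36, z, 33), (35, 11, 34, 7, m, 12), (35, 11, 34, 7, m, 14), (35, 11, 34, 7, m, 2), (35, 11, 34, 7, m, 24), (35, 11, 34, 7, q, 12), (35, 11, 34, 7, q, 14), (35, 11, 34, 7, q, 2), (35, 11, 34, 7, q, 24), (35, 11, 34, 7, s, 12), (35, 11, 34, 7, s, 14), (35, 11, 34, 7, s, 2), (35, 11, 34, 7, s, 24), (35, 11, 34, 7, z, 12), (35, 11, 34, 7, z, 14), (35, 11, 34, 7, z, 2), (35, 11, 34, 7, z, 24), (35, 14, 9, 40, m, 12), (35, 14, 9, 40, m, 2), (35, 14, 9, 40, m, 24), (35, 14, 9, 40, q, 12), (35, 14, 9, 40, q, 2), (35, 14, 9, 40, q, 24), (35, 14, 9, 40, s, 12), (35, 14, 9, 40, s, 2), (35, 14, 9, 40, s, 24), (35, 14, 9, 40, z, 12), (35, 14, 9, 40, z, 2), (35, 14, 9, 40, z, 24)}
π_{D, C, F, A, G} gives {(a, 29, 33, 23, 22), (a, 36, 33, 14, 22), (m, 40, 12, 9, 35), (m, 40, 2, 9, 35), (m, 40, 24, 9, 35), (m, 7, 12, 34, 35), (m, 7, 14, 34, 35), (m, 7, 2, 34, 35), (m, 7, 24, 34, 35), (q, 40, 12, 9, 35), (q, 40, 2, 9, 35), (q, 40, 24, 9, 35), (q, 7, 12, 34, 35), (q, 7, 14, 34, 35), (q, 7, 2, 34, 35), (q, 7, 24, 34, 35), (s, 40, 12, 9, 35), (s, 40, 2, 9, 35), (s, 40, 24, 9, 35), (s, 7, 12, 34, 35), (s, 7, 14, 34, 35), (s, 7, 2, 34, 35), (s, 7, 24, 34, 35), (y, 29, 33, 23, 22), (y, 36, 33, 14, 22), (z, 29, 33, 23, 22), (z, 36, 33, 14, 22), (z, 40, 12, 9, 35), (z, 40, 2, 9, 35), (z, 40, 24, 9, 35), (z, 7, 12, 34, 35), (z, 7, 14, 34, 35), (z, 7, 2, 34, 35), (z, 7, 24, 34, 35)}.
Apply σ_{D = z}; surviving tuples: {(z, 29, 33, 23, 22), (z, 36, 33, 14, 22), (z, 40, 12, 9, 35), (z, 40, 2, 9, 35), (z, 40, 24, 9, 35), (z, 7, 12, 34, 35), (z, 7, 14, 34, 35), (z, 7, 2, 34, 35), (z, 7, 24, 34, 35)}
π_{D, A, G} gives {(z, 14, 22), (z, 23, 22), (z, 34, 35), (z, 9, 35)} (5 duplicate(s) eliminated).

{(z, 14, 22), (z, 23, 22), (z, 34, 35), (z, 9, 35)}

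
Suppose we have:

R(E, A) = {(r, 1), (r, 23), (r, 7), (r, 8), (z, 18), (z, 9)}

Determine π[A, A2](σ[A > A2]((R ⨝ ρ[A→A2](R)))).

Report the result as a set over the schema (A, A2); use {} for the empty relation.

ρ[A→A2]: schema becomes (E, A2); tuples unchanged.
R ⋈ ρ[A→A2](R) (natural join on E): {(r, 1, 1), (r, 1, 23), (r, 1, 7), (r, 1, 8), (r, 23, 1), (r, 23, 23), (r, 23, 7), (r, 23, 8), (r, 7, 1), (r, 7, 23), (r, 7, 7), (r, 7, 8), (r, 8, 1), (r, 8, 23), (r, 8, 7), (r, 8, 8), (z, 18, 18), (z, 18, 9), (z, 9, 18), (z, 9, 9)}
σ[A > A2]: keep tuples satisfying A > A2 → {(r, 23, 1), (r, 23, 7), (r, 23, 8), (r, 7, 1), (r, 8, 1), (r, 8, 7), (z, 18, 9)}
Keep only column(s) A, A2: {(18, 9), (23, 1), (23, 7), (23, 8), (7, 1), (8, 1), (8, 7)}

{(18, 9), (23, 1), (23, 7), (23, 8), (7, 1), (8, 1), (8, 7)}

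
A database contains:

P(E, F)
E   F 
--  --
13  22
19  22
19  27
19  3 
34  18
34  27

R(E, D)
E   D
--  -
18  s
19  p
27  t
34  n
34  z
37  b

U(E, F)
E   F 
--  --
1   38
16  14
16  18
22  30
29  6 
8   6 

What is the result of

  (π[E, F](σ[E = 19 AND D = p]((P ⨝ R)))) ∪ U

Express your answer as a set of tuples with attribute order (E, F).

Natural join on E: {(19, 22, p), (19, 27, p), (19, 3, p), (34, 18, n), (34, 18, z), (34, 27, n), (34, 27, z)}
σ[E = 19 AND D = p]: keep tuples satisfying E = 19 AND D = p → {(19, 22, p), (19, 27, p), (19, 3, p)}
Projecting to E, F: {(19, 22), (19, 27), (19, 3)}
Taking the union: {(1, 38), (16, 14), (16, 18), (19, 22), (19, 27), (19, 3), (22, 30), (29, 6), (8, 6)}

{(1, 38), (16, 14), (16, 18), (19, 22), (19, 27), (19, 3), (22, 30), (29, 6), (8, 6)}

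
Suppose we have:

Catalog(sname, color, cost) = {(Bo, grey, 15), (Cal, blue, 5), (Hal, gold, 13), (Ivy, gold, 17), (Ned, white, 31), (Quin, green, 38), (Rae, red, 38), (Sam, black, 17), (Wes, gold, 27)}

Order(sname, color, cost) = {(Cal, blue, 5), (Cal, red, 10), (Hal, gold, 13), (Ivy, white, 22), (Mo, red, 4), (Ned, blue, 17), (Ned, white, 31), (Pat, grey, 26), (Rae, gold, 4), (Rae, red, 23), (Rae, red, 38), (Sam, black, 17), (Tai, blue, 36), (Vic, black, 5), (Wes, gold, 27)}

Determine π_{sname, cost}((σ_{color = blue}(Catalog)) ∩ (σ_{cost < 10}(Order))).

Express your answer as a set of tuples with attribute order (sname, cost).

σ[color = blue]: keep tuples satisfying color = blue → {(Cal, blue, 5)}
σ[cost < 10]: keep tuples satisfying cost < 10 → {(Cal, blue, 5), (Mo, red, 4), (Rae, gold, 4), (Vic, black, 5)}
Set intersection of the two operands is {(Cal, blue, 5)}.
Projecting to sname, cost: {(Cal, 5)}

{(Cal, 5)}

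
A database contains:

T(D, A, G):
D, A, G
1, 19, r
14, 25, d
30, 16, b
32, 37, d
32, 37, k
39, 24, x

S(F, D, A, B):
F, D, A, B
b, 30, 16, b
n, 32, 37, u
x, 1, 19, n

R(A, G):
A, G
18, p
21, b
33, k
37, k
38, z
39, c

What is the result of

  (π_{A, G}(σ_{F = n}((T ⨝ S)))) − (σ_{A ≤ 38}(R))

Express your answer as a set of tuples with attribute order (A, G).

{(37, d)}

Natural join on D, A: {(1, 19, r, x, n), (30, 16, b, b, b), (32, 37, d, n, u), (32, 37, k, n, u)}
Apply σ_{F = n}; surviving tuples: {(32, 37, d, n, u), (32, 37, k, n, u)}
π[A, G]: project onto (A, G) → {(37, d), (37, k)}
Apply σ_{A ≤ 38}; surviving tuples: {(18, p), (21, b), (33, k), (37, k), (38, z)}
Difference: {(37, d), (37, k)} with {(18, p), (21, b), (33, k), (37, k), (38, z)} → {(37, d)}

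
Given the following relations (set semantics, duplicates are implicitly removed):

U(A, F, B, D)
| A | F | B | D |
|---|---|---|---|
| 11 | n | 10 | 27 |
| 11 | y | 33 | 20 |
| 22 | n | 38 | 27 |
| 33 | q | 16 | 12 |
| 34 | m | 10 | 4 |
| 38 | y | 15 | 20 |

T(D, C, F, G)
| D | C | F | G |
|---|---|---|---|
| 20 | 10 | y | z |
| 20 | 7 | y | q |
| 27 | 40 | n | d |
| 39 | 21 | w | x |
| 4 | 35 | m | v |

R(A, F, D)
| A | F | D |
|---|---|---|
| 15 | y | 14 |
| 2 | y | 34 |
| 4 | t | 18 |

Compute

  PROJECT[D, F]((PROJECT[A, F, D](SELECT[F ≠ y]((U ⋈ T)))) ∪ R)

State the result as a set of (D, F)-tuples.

Natural join on F, D: {(11, n, 10, 27, 40, d), (11, y, 33, 20, 10, z), (11, y, 33, 20, 7, q), (22, n, 38, 27, 40, d), (34, m, 10, 4, 35, v), (38, y, 15, 20, 10, z), (38, y, 15, 20, 7, q)}
σ[F ≠ y]: keep tuples satisfying F ≠ y → {(11, n, 10, 27, 40, d), (22, n, 38, 27, 40, d), (34, m, 10, 4, 35, v)}
Projecting to A, F, D: {(11, n, 27), (22, n, 27), (34, m, 4)}
Taking the union: {(11, n, 27), (15, y, 14), (2, y, 34), (22, n, 27), (34, m, 4), (4, t, 18)}
Projecting to D, F (1 duplicate(s) eliminated): {(14, y), (18, t), (27, n), (34, y), (4, m)}

{(14, y), (18, t), (27, n), (34, y), (4, m)}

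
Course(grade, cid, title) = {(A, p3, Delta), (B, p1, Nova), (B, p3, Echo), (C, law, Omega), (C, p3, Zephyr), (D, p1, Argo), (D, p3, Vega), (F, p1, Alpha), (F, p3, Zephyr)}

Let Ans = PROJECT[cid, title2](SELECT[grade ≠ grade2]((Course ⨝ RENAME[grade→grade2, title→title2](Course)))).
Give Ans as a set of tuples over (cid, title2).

ρ[grade→grade2, title→title2]: schema becomes (grade2, cid, title2); tuples unchanged.
Natural join on cid: {(A, p3, Delta, A, Delta), (A, p3, Delta, B, Echo), (A, p3, Delta, C, Zephyr), (A, p3, Delta, D, Vega), (A, p3, Delta, F, Zephyr), (B, p1, Nova, B, Nova), (B, p1, Nova, D, Argo), (B, p1, Nova, F, Alpha), (B, p3, Echo, A, Delta), (B, p3, Echo, B, Echo), (B, p3, Echo, C, Zephyr), (B, p3, Echo, D, Vega), (B, p3, Echo, F, Zephyr), (C, law, Omega, C, Omega), (C, p3, Zephyr, A, Delta), (C, p3, Zephyr, B, Echo), (C, p3, Zephyr, C, Zephyr), (C, p3, Zephyr, D, Vega), (C, p3, Zephyr, F, Zephyr), (D, p1, Argo, B, Nova), (D, p1, Argo, D, Argo), (D, p1, Argo, F, Alpha), (D, p3, Vega, A, Delta), (D, p3, Vega, B, Echo), (D, p3, Vega, C, Zephyr), (D, p3, Vega, D, Vega), (D, p3, Vega, F, Zephyr), (F, p1, Alpha, B, Nova), (F, p1, Alpha, D, Argo), (F, p1, Alpha, F, Alpha), (F, p3, Zephyr, A, Delta), (F, p3, Zephyr, B, Echo), (F, p3, Zephyr, C, Zephyr), (F, p3, Zephyr, D, Vega), (F, p3, Zephyr, F, Zephyr)}
Filtering on grade ≠ grade2 leaves {(A, p3, Delta, B, Echo), (A, p3, Delta, C, Zephyr), (A, p3, Delta, D, Vega), (A, p3, Delta, F, Zephyr), (B, p1, Nova, D, Argo), (B, p1, Nova, F, Alpha), (B, p3, Echo, A, Delta), (B, p3, Echo, C, Zephyr), (B, p3, Echo, D, Vega), (B, p3, Echo, F, Zephyr), (C, p3, Zephyr, A, Delta), (C, p3, Zephyr, B, Echo), (C, p3, Zephyr, D, Vega), (C, p3, Zephyr, F, Zephyr), (D, p1, Argo, B, Nova), (D, p1, Argo, F, Alpha), (D, p3, Vega, A, Delta), (D, p3, Vega, B, Echo), (D, p3, Vega, C, Zephyr), (D, p3, Vega, F, Zephyr), (F, p1, Alpha, B, Nova), (F, p1, Alpha, D, Argo), (F, p3, Zephyr, A, Delta), (F, p3, Zephyr, B, Echo), (F, p3, Zephyr, C, Zephyr), (F, p3, Zephyr, D, Vega)}.
Projecting to cid, title2 (19 duplicate(s) eliminated): {(p1, Alpha), (p1, Argo), (p1, Nova), (p3, Delta), (p3, Echo), (p3, Vega), (p3, Zephyr)}

{(p1, Alpha), (p1, Argo), (p1, Nova), (p3, Delta), (p3, Echo), (p3, Vega), (p3, Zephyr)}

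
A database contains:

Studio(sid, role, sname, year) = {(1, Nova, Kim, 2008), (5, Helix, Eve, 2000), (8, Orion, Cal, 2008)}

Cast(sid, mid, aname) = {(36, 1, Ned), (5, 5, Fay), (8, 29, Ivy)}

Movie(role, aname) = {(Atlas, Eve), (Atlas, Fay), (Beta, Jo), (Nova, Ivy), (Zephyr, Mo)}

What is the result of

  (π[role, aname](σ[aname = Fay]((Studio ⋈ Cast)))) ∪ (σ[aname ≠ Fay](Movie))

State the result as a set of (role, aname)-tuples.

{(Atlas, Eve), (Beta, Jo), (Helix, Fay), (Nova, Ivy), (Zephyr, Mo)}

Natural join on sid: {(5, Helix, Eve, 2000, 5, Fay), (8, Orion, Cal, 2008, 29, Ivy)}
Selection aname = Fay: {(5, Helix, Eve, 2000, 5, Fay)}
π_{role, aname} gives {(Helix, Fay)}.
Selection aname ≠ Fay: {(Atlas, Eve), (Beta, Jo), (Nova, Ivy), (Zephyr, Mo)}
Taking the union: {(Atlas, Eve), (Beta, Jo), (Helix, Fay), (Nova, Ivy), (Zephyr, Mo)}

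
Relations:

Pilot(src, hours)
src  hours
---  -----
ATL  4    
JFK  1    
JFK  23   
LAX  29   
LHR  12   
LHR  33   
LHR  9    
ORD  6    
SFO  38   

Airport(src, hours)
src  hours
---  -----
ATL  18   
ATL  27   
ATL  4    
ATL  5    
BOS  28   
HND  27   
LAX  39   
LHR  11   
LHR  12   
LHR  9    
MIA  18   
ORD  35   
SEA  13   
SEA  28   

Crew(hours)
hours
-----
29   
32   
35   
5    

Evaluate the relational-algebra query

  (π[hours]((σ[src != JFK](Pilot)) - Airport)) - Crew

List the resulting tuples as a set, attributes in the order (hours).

{33, 38, 6}

Filtering on src != JFK leaves {(ATL, 4), (LAX, 29), (LHR, 12), (LHR, 33), (LHR, 9), (ORD, 6), (SFO, 38)}.
Difference: {(ATL, 4), (LAX, 29), (LHR, 12), (LHR, 33), (LHR, 9), (ORD, 6), (SFO, 38)} with {(ATL, 18), (ATL, 27), (ATL, 4), (ATL, 5), (BOS, 28), (HND, 27), (LAX, 39), (LHR, 11), (LHR, 12), (LHR, 9), (MIA, 18), (ORD, 35), (SEA, 13), (SEA, 28)} → {(LAX, 29), (LHR, 33), (ORD, 6), (SFO, 38)}
Projecting to hours: {29, 33, 38, 6}
Difference: {29, 33, 38, 6} with {29, 32, 35, 5} → {33, 38, 6}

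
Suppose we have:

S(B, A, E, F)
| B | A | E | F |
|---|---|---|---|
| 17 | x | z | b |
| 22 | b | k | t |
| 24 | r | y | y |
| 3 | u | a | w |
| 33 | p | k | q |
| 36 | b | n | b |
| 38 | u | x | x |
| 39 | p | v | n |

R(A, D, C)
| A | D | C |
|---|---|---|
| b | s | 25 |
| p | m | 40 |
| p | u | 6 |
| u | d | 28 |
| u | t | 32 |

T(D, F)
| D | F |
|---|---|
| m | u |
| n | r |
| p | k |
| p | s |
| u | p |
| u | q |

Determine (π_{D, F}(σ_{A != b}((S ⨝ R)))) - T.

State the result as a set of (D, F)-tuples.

{(d, w), (d, x), (m, n), (m, q), (t, w), (t, x), (u, n)}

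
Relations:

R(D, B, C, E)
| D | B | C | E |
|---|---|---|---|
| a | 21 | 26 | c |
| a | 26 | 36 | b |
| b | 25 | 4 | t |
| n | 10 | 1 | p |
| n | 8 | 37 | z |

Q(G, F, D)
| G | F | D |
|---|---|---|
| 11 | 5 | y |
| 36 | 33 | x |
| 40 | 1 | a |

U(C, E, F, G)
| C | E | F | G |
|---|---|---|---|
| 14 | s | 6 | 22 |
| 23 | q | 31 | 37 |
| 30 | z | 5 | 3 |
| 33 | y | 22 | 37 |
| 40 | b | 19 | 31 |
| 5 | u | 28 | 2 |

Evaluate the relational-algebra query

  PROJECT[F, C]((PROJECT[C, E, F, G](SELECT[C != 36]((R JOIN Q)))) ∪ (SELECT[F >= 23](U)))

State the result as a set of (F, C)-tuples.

{(1, 26), (28, 5), (31, 23)}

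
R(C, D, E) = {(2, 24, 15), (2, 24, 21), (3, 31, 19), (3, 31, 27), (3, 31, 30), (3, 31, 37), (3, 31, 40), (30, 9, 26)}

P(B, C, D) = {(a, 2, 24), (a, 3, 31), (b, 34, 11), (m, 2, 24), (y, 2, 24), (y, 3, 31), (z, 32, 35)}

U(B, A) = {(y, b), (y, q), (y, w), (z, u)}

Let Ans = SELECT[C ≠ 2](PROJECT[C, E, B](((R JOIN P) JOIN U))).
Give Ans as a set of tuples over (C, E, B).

{(3, 19, y), (3, 27, y), (3, 30, y), (3, 37, y), (3, 40, y)}

R ⋈ P (natural join on C, D): {(2, 24, 15, a), (2, 24, 15, m), (2, 24, 15, y), (2, 24, 21, a), (2, 24, 21, m), (2, 24, 21, y), (3, 31, 19, a), (3, 31, 19, y), (3, 31, 27, a), (3, 31, 27, y), (3, 31, 30, a), (3, 31, 30, y), (3, 31, 37, a), (3, 31, 37, y), (3, 31, 40, a), (3, 31, 40, y)}
(R JOIN P) ⋈ U (natural join on B): {(2, 24, 15, y, b), (2, 24, 15, y, q), (2, 24, 15, y, w), (2, 24, 21, y, b), (2, 24, 21, y, q), (2, 24, 21, y, w), (3, 31, 19, y, b), (3, 31, 19, y, q), (3, 31, 19, y, w), (3, 31, 27, y, b), (3, 31, 27, y, q), (3, 31, 27, y, w), (3, 31, 30, y, b), (3, 31, 30, y, q), (3, 31, 30, y, w), (3, 31, 37, y, b), (3, 31, 37, y, q), (3, 31, 37, y, w), (3, 31, 40, y, b), (3, 31, 40, y, q), (3, 31, 40, y, w)}
π_{C, E, B} gives {(2, 15, y), (2, 21, y), (3, 19, y), (3, 27, y), (3, 30, y), (3, 37, y), (3, 40, y)} (14 duplicate(s) eliminated).
Filtering on C ≠ 2 leaves {(3, 19, y), (3, 27, y), (3, 30, y), (3, 37, y), (3, 40, y)}.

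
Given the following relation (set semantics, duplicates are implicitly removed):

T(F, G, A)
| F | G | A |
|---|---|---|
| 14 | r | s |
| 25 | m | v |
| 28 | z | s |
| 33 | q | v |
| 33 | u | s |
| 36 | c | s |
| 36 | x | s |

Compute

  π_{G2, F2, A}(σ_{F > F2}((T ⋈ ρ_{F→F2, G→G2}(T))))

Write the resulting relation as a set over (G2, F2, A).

{(m, 25, v), (r, 14, s), (u, 33, s), (z, 28, s)}

ρ[F→F2, G→G2]: schema becomes (F2, G2, A); tuples unchanged.
T ⋈ ρ_{F→F2, G→G2}(T) (natural join on A): {(14, r, s, 14, r), (14, r, s, 28, z), (14, r, s, 33, u), (14, r, s, 36, c), (14, r, s, 36, x), (25, m, v, 25, m), (25, m, v, 33, q), (28, z, s, 14, r), (28, z, s, 28, z), (28, z, s, 33, u), (28, z, s, 36, c), (28, z, s, 36, x), (33, q, v, 25, m), (33, q, v, 33, q), (33, u, s, 14, r), (33, u, s, 28, z), (33, u, s, 33, u), (33, u, s, 36, c), (33, u, s, 36, x), (36, c, s, 14, r), (36, c, s, 28, z), (36, c, s, 33, u), (36, c, s, 36, c), (36, c, s, 36, x), (36, x, s, 14, r), (36, x, s, 28, z), (36, x, s, 33, u), (36, x, s, 36, c), (36, x, s, 36, x)}
Apply σ_{F > F2}; surviving tuples: {(28, z, s, 14, r), (33, q, v, 25, m), (33, u, s, 14, r), (33, u, s, 28, z), (36, c, s, 14, r), (36, c, s, 28, z), (36, c, s, 33, u), (36, x, s, 14, r), (36, x, s, 28, z), (36, x, s, 33, u)}
π[G2, F2, A]: project onto (G2, F2, A) (6 duplicate(s) eliminated) → {(m, 25, v), (r, 14, s), (u, 33, s), (z, 28, s)}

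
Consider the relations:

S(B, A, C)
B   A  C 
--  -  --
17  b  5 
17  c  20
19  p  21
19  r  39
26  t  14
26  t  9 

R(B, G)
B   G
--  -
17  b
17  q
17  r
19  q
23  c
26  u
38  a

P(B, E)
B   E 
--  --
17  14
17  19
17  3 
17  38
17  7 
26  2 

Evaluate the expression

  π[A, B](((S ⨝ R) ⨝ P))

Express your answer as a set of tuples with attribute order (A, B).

S ⋈ R (natural join on B): {(17, b, 5, b), (17, b, 5, q), (17, b, 5, r), (17, c, 20, b), (17, c, 20, q), (17, c, 20, r), (19, p, 21, q), (19, r, 39, q), (26, t, 14, u), (26, t, 9, u)}
(S ⨝ R) ⋈ P (natural join on B): {(17, b, 5, b, 14), (17, b, 5, b, 19), (17, b, 5, b, 3), (17, b, 5, b, 38), (17, b, 5, b, 7), (17, b, 5, q, 14), (17, b, 5, q, 19), (17, b, 5, q, 3), (17, b, 5, q, 38), (17, b, 5, q, 7), (17, b, 5, r, 14), (17, b, 5, r, 19), (17, b, 5, r, 3), (17, b, 5, r, 38), (17, b, 5, r, 7), (17, c, 20, b, 14), (17, c, 20, b, 19), (17, c, 20, b, 3), (17, c, 20, b, 38), (17, c, 20, b, 7), (17, c, 20, q, 14), (17, c, 20, q, 19), (17, c, 20, q, 3), (17, c, 20, q, 38), (17, c, 20, q, 7), (17, c, 20, r, 14), (17, c, 20, r, 19), (17, c, 20, r, 3), (17, c, 20, r, 38), (17, c, 20, r, 7), (26, t, 14, u, 2), (26, t, 9, u, 2)}
Projecting to A, B (29 duplicate(s) eliminated): {(b, 17), (c, 17), (t, 26)}

{(b, 17), (c, 17), (t, 26)}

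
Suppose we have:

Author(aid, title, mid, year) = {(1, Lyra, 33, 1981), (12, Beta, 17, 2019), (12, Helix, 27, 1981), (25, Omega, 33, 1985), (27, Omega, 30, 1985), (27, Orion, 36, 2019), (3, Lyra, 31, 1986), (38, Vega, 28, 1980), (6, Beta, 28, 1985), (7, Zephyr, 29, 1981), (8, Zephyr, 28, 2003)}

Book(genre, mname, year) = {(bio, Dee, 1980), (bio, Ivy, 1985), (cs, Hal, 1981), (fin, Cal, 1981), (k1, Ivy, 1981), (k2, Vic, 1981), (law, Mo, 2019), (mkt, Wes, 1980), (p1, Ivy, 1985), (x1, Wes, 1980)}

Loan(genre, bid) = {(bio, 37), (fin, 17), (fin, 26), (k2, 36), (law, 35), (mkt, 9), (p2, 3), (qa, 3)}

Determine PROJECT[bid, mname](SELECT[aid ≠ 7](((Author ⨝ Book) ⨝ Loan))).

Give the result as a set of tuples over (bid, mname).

Author ⋈ Book (natural join on year): {(1, Lyra, 33, 1981, cs, Hal), (1, Lyra, 33, 1981, fin, Cal), (1, Lyra, 33, 1981, k1, Ivy), (1, Lyra, 33, 1981, k2, Vic), (12, Beta, 17, 2019, law, Mo), (12, Helix, 27, 1981, cs, Hal), (12, Helix, 27, 1981, fin, Cal), (12, Helix, 27, 1981, k1, Ivy), (12, Helix, 27, 1981, k2, Vic), (25, Omega, 33, 1985, bio, Ivy), (25, Omega, 33, 1985, p1, Ivy), (27, Omega, 30, 1985, bio, Ivy), (27, Omega, 30, 1985, p1, Ivy), (27, Orion, 36, 2019, law, Mo), (38, Vega, 28, 1980, bio, Dee), (38, Vega, 28, 1980, mkt, Wes), (38, Vega, 28, 1980, x1, Wes), (6, Beta, 28, 1985, bio, Ivy), (6, Beta, 28, 1985, p1, Ivy), (7, Zephyr, 29, 1981, cs, Hal), (7, Zephyr, 29, 1981, fin, Cal), (7, Zephyr, 29, 1981, k1, Ivy), (7, Zephyr, 29, 1981, k2, Vic)}
(Author ⨝ Book) ⋈ Loan (natural join on genre): {(1, Lyra, 33, 1981, fin, Cal, 17), (1, Lyra, 33, 1981, fin, Cal, 26), (1, Lyra, 33, 1981, k2, Vic, 36), (12, Beta, 17, 2019, law, Mo, 35), (12, Helix, 27, 1981, fin, Cal, 17), (12, Helix, 27, 1981, fin, Cal, 26), (12, Helix, 27, 1981, k2, Vic, 36), (25, Omega, 33, 1985, bio, Ivy, 37), (27, Omega, 30, 1985, bio, Ivy, 37), (27, Orion, 36, 2019, law, Mo, 35), (38, Vega, 28, 1980, bio, Dee, 37), (38, Vega, 28, 1980, mkt, Wes, 9), (6, Beta, 28, 1985, bio, Ivy, 37), (7, Zephyr, 29, 1981, fin, Cal, 17), (7, Zephyr, 29, 1981, fin, Cal, 26), (7, Zephyr, 29, 1981, k2, Vic, 36)}
Selection aid ≠ 7: {(1, Lyra, 33, 1981, fin, Cal, 17), (1, Lyra, 33, 1981, fin, Cal, 26), (1, Lyra, 33, 1981, k2, Vic, 36), (12, Beta, 17, 2019, law, Mo, 35), (12, Helix, 27, 1981, fin, Cal, 17), (12, Helix, 27, 1981, fin, Cal, 26), (12, Helix, 27, 1981, k2, Vic, 36), (25, Omega, 33, 1985, bio, Ivy, 37), (27, Omega, 30, 1985, bio, Ivy, 37), (27, Orion, 36, 2019, law, Mo, 35), (38, Vega, 28, 1980, bio, Dee, 37), (38, Vega, 28, 1980, mkt, Wes, 9), (6, Beta, 28, 1985, bio, Ivy, 37)}
Projecting to bid, mname (6 duplicate(s) eliminated): {(17, Cal), (26, Cal), (35, Mo), (36, Vic), (37, Dee), (37, Ivy), (9, Wes)}

{(17, Cal), (26, Cal), (35, Mo), (36, Vic), (37, Dee), (37, Ivy), (9, Wes)}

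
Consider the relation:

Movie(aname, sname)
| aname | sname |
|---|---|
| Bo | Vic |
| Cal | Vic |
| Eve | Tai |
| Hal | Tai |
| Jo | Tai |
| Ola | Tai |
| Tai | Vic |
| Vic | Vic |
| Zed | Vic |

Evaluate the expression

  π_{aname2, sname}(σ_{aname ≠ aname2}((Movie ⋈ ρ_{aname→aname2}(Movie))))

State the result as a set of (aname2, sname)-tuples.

{(Bo, Vic), (Cal, Vic), (Eve, Tai), (Hal, Tai), (Jo, Tai), (Ola, Tai), (Tai, Vic), (Vic, Vic), (Zed, Vic)}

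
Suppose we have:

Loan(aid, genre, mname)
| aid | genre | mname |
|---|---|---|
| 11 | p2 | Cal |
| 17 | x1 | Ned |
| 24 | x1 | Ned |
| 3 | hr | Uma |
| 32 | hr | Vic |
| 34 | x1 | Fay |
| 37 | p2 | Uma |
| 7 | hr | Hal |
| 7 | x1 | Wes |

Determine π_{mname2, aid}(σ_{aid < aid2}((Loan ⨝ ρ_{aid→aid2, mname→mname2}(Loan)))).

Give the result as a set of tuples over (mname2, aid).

{(Fay, 17), (Fay, 24), (Fay, 7), (Hal, 3), (Ned, 17), (Ned, 7), (Uma, 11), (Vic, 3), (Vic, 7)}

ρ[aid→aid2, mname→mname2]: schema becomes (aid2, genre, mname2); tuples unchanged.
Natural join on genre: {(11, p2, Cal, 11, Cal), (11, p2, Cal, 37, Uma), (17, x1, Ned, 17, Ned), (17, x1, Ned, 24, Ned), (17, x1, Ned, 34, Fay), (17, x1, Ned, 7, Wes), (24, x1, Ned, 17, Ned), (24, x1, Ned, 24, Ned), (24, x1, Ned, 34, Fay), (24, x1, Ned, 7, Wes), (3, hr, Uma, 3, Uma), (3, hr, Uma, 32, Vic), (3, hr, Uma, 7, Hal), (32, hr, Vic, 3, Uma), (32, hr, Vic, 32, Vic), (32, hr, Vic, 7, Hal), (34, x1, Fay, 17, Ned), (34, x1, Fay, 24, Ned), (34, x1, Fay, 34, Fay), (34, x1, Fay, 7, Wes), (37, p2, Uma, 11, Cal), (37, p2, Uma, 37, Uma), (7, hr, Hal, 3, Uma), (7, hr, Hal, 32, Vic), (7, hr, Hal, 7, Hal), (7, x1, Wes, 17, Ned), (7, x1, Wes, 24, Ned), (7, x1, Wes, 34, Fay), (7, x1, Wes, 7, Wes)}
σ[aid < aid2]: keep tuples satisfying aid < aid2 → {(11, p2, Cal, 37, Uma), (17, x1, Ned, 24, Ned), (17, x1, Ned, 34, Fay), (24, x1, Ned, 34, Fay), (3, hr, Uma, 32, Vic), (3, hr, Uma, 7, Hal), (7, hr, Hal, 32, Vic), (7, x1, Wes, 17, Ned), (7, x1, Wes, 24, Ned), (7, x1, Wes, 34, Fay)}
Projecting to mname2, aid (1 duplicate(s) eliminated): {(Fay, 17), (Fay, 24), (Fay, 7), (Hal, 3), (Ned, 17), (Ned, 7), (Uma, 11), (Vic, 3), (Vic, 7)}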